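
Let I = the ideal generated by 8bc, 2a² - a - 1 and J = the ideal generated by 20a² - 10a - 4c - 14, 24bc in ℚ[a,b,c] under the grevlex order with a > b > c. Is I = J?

No, the ideals differ.

Two ideals are equal iff their reduced Gröbner bases coincide (the reduced basis is unique for a fixed ordering).
Buchberger on the first generating set:
f_1 = 8bc, LT = bc.
f_2 = 2a² - a - 1, LT = a².

The S-polynomials (S(f_1,f_2)) all reduce to 0 modulo the current basis, so we have a Gröbner basis.
Inter-reduce: drop elements whose leading term is divisible by another's, tail-reduce, and make monic.
Reduced Gröbner basis: {a² - ½a - ½, bc}.

Buchberger on the second generating set:
h_1 = 20a² - 10a - 4c - 14, LT = a².
h_2 = 24bc, LT = bc.

The S-polynomials (S(h_1,h_2)) all reduce to 0 modulo the current basis, so we have a Gröbner basis.
Inter-reduce: drop elements whose leading term is divisible by another's, tail-reduce, and make monic.
Reduced Gröbner basis: {a² - ½a - ⅕c - 7/10, bc}.

Since the reduced bases disagree, the two ideals are not the same.
The choice of monomial ordering does not affect the verdict — as long as both bases are computed under the same ordering, their equality decides ideal equality.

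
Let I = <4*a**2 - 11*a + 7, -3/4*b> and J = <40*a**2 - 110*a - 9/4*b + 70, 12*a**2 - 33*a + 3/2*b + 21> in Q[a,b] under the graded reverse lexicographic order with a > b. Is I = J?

For a fixed monomial order, each ideal has a unique reduced Gröbner basis; comparing bases decides equality.
Buchberger on the first generating set:
f_1 = 4*a**2 - 11*a + 7, LT = a**2.
f_2 = -3/4*b, LT = b.

The S-polynomials (S(f_1,f_2)) all reduce to 0 modulo the current basis, so we have a Gröbner basis.
Inter-reduce: drop elements whose leading term is divisible by another's, tail-reduce, and make monic.
Reduced Gröbner basis: {a**2 - 11/4*a + 7/4, b}.

Buchberger on the second generating set:
h_1 = 40*a**2 - 110*a - 9/4*b + 70, LT = a**2.
h_2 = 12*a**2 - 33*a + 3/2*b + 21, LT = a**2.

S(h_1,h_2): lcm = a**2. S = -29/160*b.
  reduce S modulo (h_1, h_2):
  remainder -29/160*b ≠ 0; add k_3 = -29/160*b to the basis.

The other S-polynomials (S(h_1,k_3), S(h_2,k_3)) all reduce to 0 modulo the current basis, so we have a Gröbner basis.
Inter-reduce: drop elements whose leading term is divisible by another's, tail-reduce, and make monic.
Reduced Gröbner basis: {a**2 - 11/4*a + 7/4, b}.

Same reduced basis, so the two generating sets span the same ideal.

Yes, the ideals are equal.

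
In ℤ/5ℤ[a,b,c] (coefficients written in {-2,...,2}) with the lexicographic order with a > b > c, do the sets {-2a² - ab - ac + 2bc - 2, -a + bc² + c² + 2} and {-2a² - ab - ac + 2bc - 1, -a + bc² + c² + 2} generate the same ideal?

Since reduced Gröbner bases are canonical representatives of ideals under a given ordering, it suffices to compute and compare them.
Buchberger on the first generating set:
f_1 = -2a² - ab - ac + 2bc - 2, LT = a².
f_2 = -a + bc² + c² + 2, LT = a.

S(f_1,f_2): lcm = a². S = abc² - 2ab + ac² - 2ac + 2a - bc + 1.
  leading term abc²: subtract (-bc²)·f_2 from abc² - 2ab + ac² - 2ac + 2a - bc + 1 → -2ab + ac² - 2ac + 2a + b²c⁴ + bc⁴ + 2bc² - bc + 1
  leading term ab: subtract (2b)·f_2 from -2ab + ac² - 2ac + 2a + b²c⁴ + bc⁴ + 2bc² - bc + 1 → ac² - 2ac + 2a + b²c⁴ - 2b²c² + bc⁴ - bc + b + 1
  leading term ac²: subtract (-c²)·f_2 from ac² - 2ac + 2a + b²c⁴ - 2b²c² + bc⁴ - bc + b + 1 → -2ac + 2a + b²c⁴ - 2b²c² + 2bc⁴ - bc + b + c⁴ + 2c² + 1
  leading term ac: subtract (2c)·f_2 from -2ac + 2a + b²c⁴ - 2b²c² + 2bc⁴ - bc + b + c⁴ + 2c² + 1 → 2a + b²c⁴ - 2b²c² + 2bc⁴ - 2bc³ - bc + b + c⁴ - 2c³ + 2c² + c + 1
  leading term a: subtract (-2)·f_2 from 2a + b²c⁴ - 2b²c² + 2bc⁴ - 2bc³ - bc + b + c⁴ - 2c³ + 2c² + c + 1 → b²c⁴ - 2b²c² + 2bc⁴ - 2bc³ + 2bc² - bc + b + c⁴ - 2c³ - c² + c
  leading term b²c⁴: no divisor's leading term divides it; move b²c⁴ to the remainder.
  leading term b²c²: no divisor's leading term divides it; move -2b²c² to the remainder.
  leading term bc⁴: no divisor's leading term divides it; move 2bc⁴ to the remainder.
  leading term bc³: no divisor's leading term divides it; move -2bc³ to the remainder.
  leading term bc²: no divisor's leading term divides it; move 2bc² to the remainder.
  leading term bc: no divisor's leading term divides it; move -bc to the remainder.
  leading term b: no divisor's leading term divides it; move b to the remainder.
  leading term c⁴: no divisor's leading term divides it; move c⁴ to the remainder.
  leading term c³: no divisor's leading term divides it; move -2c³ to the remainder.
  leading term c²: no divisor's leading term divides it; move -c² to the remainder.
  leading term c: no divisor's leading term divides it; move c to the remainder.
  remainder b²c⁴ - 2b²c² + 2bc⁴ - 2bc³ + 2bc² - bc + b + c⁴ - 2c³ - c² + c ≠ 0; add g_3 = b²c⁴ - 2b²c² + 2bc⁴ - 2bc³ + 2bc² - bc + b + c⁴ - 2c³ - c² + c to the basis.

S(f_1,g_3): leading monomials are coprime, so the S-polynomial reduces to 0 (Buchberger's first criterion).
S(f_2,g_3): leading monomials are coprime, so the S-polynomial reduces to 0 (Buchberger's first criterion).
Every S-polynomial of the final basis reduces to 0, so we have a Gröbner basis.
Inter-reduce: drop elements whose leading term is divisible by another's, tail-reduce, and make monic.
Reduced Gröbner basis: {a - bc² - c² - 2, b²c⁴ - 2b²c² + 2bc⁴ - 2bc³ + 2bc² - bc + b + c⁴ - 2c³ - c² + c}.

Buchberger on the second generating set:
h_1 = -2a² - ab - ac + 2bc - 1, LT = a².
h_2 = -a + bc² + c² + 2, LT = a.

S(h_1,h_2): lcm = a². S = abc² - 2ab + ac² - 2ac + 2a - bc - 2.
  leading term abc²: subtract (-bc²)·h_2 from abc² - 2ab + ac² - 2ac + 2a - bc - 2 → -2ab + ac² - 2ac + 2a + b²c⁴ + bc⁴ + 2bc² - bc - 2
  leading term ab: subtract (2b)·h_2 from -2ab + ac² - 2ac + 2a + b²c⁴ + bc⁴ + 2bc² - bc - 2 → ac² - 2ac + 2a + b²c⁴ - 2b²c² + bc⁴ - bc + b - 2
  leading term ac²: subtract (-c²)·h_2 from ac² - 2ac + 2a + b²c⁴ - 2b²c² + bc⁴ - bc + b - 2 → -2ac + 2a + b²c⁴ - 2b²c² + 2bc⁴ - bc + b + c⁴ + 2c² - 2
  leading term ac: subtract (2c)·h_2 from -2ac + 2a + b²c⁴ - 2b²c² + 2bc⁴ - bc + b + c⁴ + 2c² - 2 → 2a + b²c⁴ - 2b²c² + 2bc⁴ - 2bc³ - bc + b + c⁴ - 2c³ + 2c² + c - 2
  leading term a: subtract (-2)·h_2 from 2a + b²c⁴ - 2b²c² + 2bc⁴ - 2bc³ - bc + b + c⁴ - 2c³ + 2c² + c - 2 → b²c⁴ - 2b²c² + 2bc⁴ - 2bc³ + 2bc² - bc + b + c⁴ - 2c³ - c² + c + 2
  leading term b²c⁴: no divisor's leading term divides it; move b²c⁴ to the remainder.
  leading term b²c²: no divisor's leading term divides it; move -2b²c² to the remainder.
  leading term bc⁴: no divisor's leading term divides it; move 2bc⁴ to the remainder.
  leading term bc³: no divisor's leading term divides it; move -2bc³ to the remainder.
  leading term bc²: no divisor's leading term divides it; move 2bc² to the remainder.
  leading term bc: no divisor's leading term divides it; move -bc to the remainder.
  leading term b: no divisor's leading term divides it; move b to the remainder.
  leading term c⁴: no divisor's leading term divides it; move c⁴ to the remainder.
  leading term c³: no divisor's leading term divides it; move -2c³ to the remainder.
  leading term c²: no divisor's leading term divides it; move -c² to the remainder.
  leading term c: no divisor's leading term divides it; move c to the remainder.
  leading term 1: no divisor's leading term divides it; move 2 to the remainder.
  remainder b²c⁴ - 2b²c² + 2bc⁴ - 2bc³ + 2bc² - bc + b + c⁴ - 2c³ - c² + c + 2 ≠ 0; add k_3 = b²c⁴ - 2b²c² + 2bc⁴ - 2bc³ + 2bc² - bc + b + c⁴ - 2c³ - c² + c + 2 to the basis.

S(h_1,k_3): leading monomials are coprime, so the S-polynomial reduces to 0 (Buchberger's first criterion).
S(h_2,k_3): leading monomials are coprime, so the S-polynomial reduces to 0 (Buchberger's first criterion).
Every S-polynomial of the final basis reduces to 0, so we have a Gröbner basis.
Inter-reduce: drop elements whose leading term is divisible by another's, tail-reduce, and make monic.
Reduced Gröbner basis: {a - bc² - c² - 2, b²c⁴ - 2b²c² + 2bc⁴ - 2bc³ + 2bc² - bc + b + c⁴ - 2c³ - c² + c + 2}.

Since the reduced bases disagree, the two ideals are not the same.

No, the ideals differ.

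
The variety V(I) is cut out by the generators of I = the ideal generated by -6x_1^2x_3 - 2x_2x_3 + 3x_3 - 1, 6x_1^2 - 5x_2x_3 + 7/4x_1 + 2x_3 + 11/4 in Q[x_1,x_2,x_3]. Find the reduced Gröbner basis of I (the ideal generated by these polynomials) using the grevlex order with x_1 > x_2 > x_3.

f_1 = -6x_1^2x_3 - 2x_2x_3 + 3x_3 - 1, LT = x_1^2x_3.
f_2 = 6x_1^2 - 5x_2x_3 + 7/4x_1 + 2x_3 + 11/4, LT = x_1^2.

S(f_1,f_2): lcm = x_1^2x_3. S = 5/6x_2x_3^2 - 7/24x_1x_3 + 1/3x_2x_3 - 1/3x_3^2 - 23/24x_3 + 1/6.
  leading term x_2x_3^2: no divisor's leading term divides it; move 5/6x_2x_3^2 to the remainder.
  leading term x_1x_3: no divisor's leading term divides it; move -7/24x_1x_3 to the remainder.
  leading term x_2x_3: no divisor's leading term divides it; move 1/3x_2x_3 to the remainder.
  leading term x_3^2: no divisor's leading term divides it; move -1/3x_3^2 to the remainder.
  leading term x_3: no divisor's leading term divides it; move -23/24x_3 to the remainder.
  leading term 1: no divisor's leading term divides it; move 1/6 to the remainder.
  remainder 5/6x_2x_3^2 - 7/24x_1x_3 + 1/3x_2x_3 - 1/3x_3^2 - 23/24x_3 + 1/6 ≠ 0; add g_3 = 5/6x_2x_3^2 - 7/24x_1x_3 + 1/3x_2x_3 - 1/3x_3^2 - 23/24x_3 + 1/6 to the basis.

The other S-polynomials (S(f_1,g_3), S(f_2,g_3)) all reduce to 0 modulo the current basis, so we have a Gröbner basis.
Inter-reduce: drop elements whose leading term is divisible by another's, tail-reduce, and make monic.

G = {x_2x_3^2 - 7/20x_1x_3 + 2/5x_2x_3 - 2/5x_3^2 - 23/20x_3 + 1/5, x_1^2 - 5/6x_2x_3 + 7/24x_1 + 1/3x_3 + 11/24}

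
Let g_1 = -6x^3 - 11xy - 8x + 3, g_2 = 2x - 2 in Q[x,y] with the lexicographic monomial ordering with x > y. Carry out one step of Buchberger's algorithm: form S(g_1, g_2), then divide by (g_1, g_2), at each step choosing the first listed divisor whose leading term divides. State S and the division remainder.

lcm(LM(g_1), LM(g_2)) = x^3.
S = (lcm/LT(g_1))·g_1 − (lcm/LT(g_2))·g_2 = x^2 + 11/6xy + 4/3x - 1/2.
Reduce S modulo (g_1, g_2) in that order:
  leading term x^2: subtract (1/2x)·g_2 from x^2 + 11/6xy + 4/3x - 1/2 → 11/6xy + 7/3x - 1/2
  leading term xy: subtract (11/12y)·g_2 from 11/6xy + 7/3x - 1/2 → 7/3x + 11/6y - 1/2
  leading term x: subtract (7/6)·g_2 from 7/3x + 11/6y - 1/2 → 11/6y + 11/6
  leading term y: no divisor's leading term divides it; move 11/6y to the remainder.
  leading term 1: no divisor's leading term divides it; move 11/6 to the remainder.
The remainder 11/6y + 11/6 is nonzero, so it would be added as the next basis element.
This is the inner loop of Buchberger's algorithm — each nonzero remainder becomes a new basis element.

S(g_1, g_2) = x^2 + 11/6xy + 4/3x - 1/2; remainder on division = 11/6y + 11/6.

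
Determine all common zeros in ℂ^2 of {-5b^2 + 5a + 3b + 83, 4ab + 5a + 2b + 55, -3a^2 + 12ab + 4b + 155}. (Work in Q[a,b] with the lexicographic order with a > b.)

Compute a lex Gröbner basis by Buchberger's algorithm.
f_1 = 5a - 5b^2 + 3b + 83, LT = a.
f_2 = 4ab + 5a + 2b + 55, LT = ab.
f_3 = -3a^2 + 12ab + 4b + 155, LT = a^2.

S(f_1,f_2): lcm = ab. S = -5/4a - b^3 + 3/5b^2 + 161/10b - 55/4.
  leading term a: subtract (-1/4)·f_1 from -5/4a - b^3 + 3/5b^2 + 161/10b - 55/4 → -b^3 - 13/20b^2 + 337/20b + 7
  leading term b^3: no divisor's leading term divides it; move -b^3 to the remainder.
  leading term b^2: no divisor's leading term divides it; move -13/20b^2 to the remainder.
  leading term b: no divisor's leading term divides it; move 337/20b to the remainder.
  leading term 1: no divisor's leading term divides it; move 7 to the remainder.
  remainder -b^3 - 13/20b^2 + 337/20b + 7 ≠ 0; add h_4 = -b^3 - 13/20b^2 + 337/20b + 7 to the basis.

S(f_1,f_3): lcm = a^2. S = -ab^2 + 23/5ab + 83/5a + 4/3b + 155/3.
  leading term ab^2: subtract (-1/5b^2)·f_1 from -ab^2 + 23/5ab + 83/5a + 4/3b + 155/3 → 23/5ab + 83/5a - b^4 + 3/5b^3 + 83/5b^2 + 4/3b + 155/3
  leading term ab: subtract (23/25b)·f_1 from 23/5ab + 83/5a - b^4 + 3/5b^3 + 83/5b^2 + 4/3b + 155/3 → 83/5a - b^4 + 26/5b^3 + 346/25b^2 - 5627/75b + 155/3
  leading term a: subtract (83/25)·f_1 from 83/5a - b^4 + 26/5b^3 + 346/25b^2 - 5627/75b + 155/3 → -b^4 + 26/5b^3 + 761/25b^2 - 6374/75b - 16792/75
  leading term b^4: subtract (b)·h_4 from -b^4 + 26/5b^3 + 761/25b^2 - 6374/75b - 16792/75 → 117/20b^3 + 1359/100b^2 - 6899/75b - 16792/75
  leading term b^3: subtract (-117/20)·h_4 from 117/20b^3 + 1359/100b^2 - 6899/75b - 16792/75 → 783/80b^2 + 7903/1200b - 54883/300
  leading term b^2: no divisor's leading term divides it; move 783/80b^2 to the remainder.
  leading term b: no divisor's leading term divides it; move 7903/1200b to the remainder.
  leading term 1: no divisor's leading term divides it; move -54883/300 to the remainder.
  remainder 783/80b^2 + 7903/1200b - 54883/300 ≠ 0; add h_5 = 783/80b^2 + 7903/1200b - 54883/300 to the basis.

S(f_2,f_3): lcm = a^2b. S = 5/4a^2 + 4ab^2 + 1/2ab + 55/4a + 4/3b^2 + 155/3b.
  leading term a^2: subtract (1/4a)·f_1 from 5/4a^2 + 4ab^2 + 1/2ab + 55/4a + 4/3b^2 + 155/3b → 21/4ab^2 - 1/4ab - 7a + 4/3b^2 + 155/3b
  leading term ab^2: subtract (21/20b^2)·f_1 from 21/4ab^2 - 1/4ab - 7a + 4/3b^2 + 155/3b → -1/4ab - 7a + 21/4b^4 - 63/20b^3 - 5149/60b^2 + 155/3b
  leading term ab: subtract (-1/20b)·f_1 from -1/4ab - 7a + 21/4b^4 - 63/20b^3 - 5149/60b^2 + 155/3b → -7a + 21/4b^4 - 17/5b^3 - 257/3b^2 + 3349/60b
  leading term a: subtract (-7/5)·f_1 from -7a + 21/4b^4 - 17/5b^3 - 257/3b^2 + 3349/60b → 21/4b^4 - 17/5b^3 - 278/3b^2 + 3601/60b + 581/5
  leading term b^4: subtract (-21/4b)·h_4 from 21/4b^4 - 17/5b^3 - 278/3b^2 + 3601/60b + 581/5 → -109/16b^3 - 1009/240b^2 + 2903/30b + 581/5
  leading term b^3: subtract (109/16)·h_4 from -109/16b^3 - 1009/240b^2 + 2903/30b + 581/5 → 43/192b^2 - 17303/960b + 5481/80
  leading term b^2: subtract (215/9396)·h_5 from 43/192b^2 - 17303/960b + 5481/80 → -640384/35235b + 2561536/35235
  leading term b: no divisor's leading term divides it; move -640384/35235b to the remainder.
  leading term 1: no divisor's leading term divides it; move 2561536/35235 to the remainder.
  remainder -640384/35235b + 2561536/35235 ≠ 0; add h_6 = -640384/35235b + 2561536/35235 to the basis.

The other S-polynomials (S(f_1,h_4), S(f_2,h_4), S(f_3,h_4), S(f_1,h_5), S(f_2,h_5), S(f_3,h_5), S(h_4,h_5), S(f_1,h_6), S(f_2,h_6), S(f_3,h_6), S(h_4,h_6), S(h_5,h_6)) all reduce to 0 modulo the current basis, so we have a Gröbner basis.
Inter-reduce: drop elements whose leading term is divisible by another's, tail-reduce, and make monic.
Reduced Gröbner basis: {a + 3, b - 4}.

From the last basis element, b - 4 = 0, so b takes values in {4}. Each choice, substituted upward through the basis, yields the corresponding point(s) of the solution set.
  b = 4: the earlier basis element becomes a + 3 = 0, giving a = -3 — point (-3, 4).

{(-3, 4)}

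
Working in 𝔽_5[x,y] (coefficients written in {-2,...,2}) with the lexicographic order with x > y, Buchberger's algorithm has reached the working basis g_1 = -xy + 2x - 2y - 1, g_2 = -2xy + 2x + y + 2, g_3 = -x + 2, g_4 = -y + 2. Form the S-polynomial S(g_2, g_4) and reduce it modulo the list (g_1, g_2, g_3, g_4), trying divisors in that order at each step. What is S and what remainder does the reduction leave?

lcm(LM(g_2), LM(g_4)) = xy.
S = (lcm/LT(g_2))·g_2 − (lcm/LT(g_4))·g_4 = x + 2y - 1.
Reduce S modulo (g_1, g_2, g_3, g_4) in that order:
  leading term x: subtract (-1)·g_3 from x + 2y - 1 → 2y + 1
  leading term y: subtract (-2)·g_4 from 2y + 1 → 0
The remainder is 0, so this S-polynomial contributes no new basis element.

S(g_2, g_4) = x + 2y - 1; remainder on division = 0.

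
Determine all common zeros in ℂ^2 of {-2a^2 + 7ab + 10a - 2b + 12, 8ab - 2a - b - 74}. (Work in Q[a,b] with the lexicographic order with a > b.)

Compute a lex Gröbner basis by Buchberger's algorithm.
f_1 = -2a^2 + 7ab + 10a - 2b + 12, LT = a^2.
f_2 = 8ab - 2a - b - 74, LT = ab.

S(f_1,f_2): lcm = a^2b. S = 1/4a^2 - 7/2ab^2 - 39/8ab + 37/4a + b^2 - 6b.
  reduce S modulo (f_1, f_2):
  remainder 297/32a + 9/16b^2 - 2511/64b - 1395/32 ≠ 0; add h_3 = 297/32a + 9/16b^2 - 2511/64b - 1395/32 to the basis.

S(f_2,h_3): lcm = ab. S = -1/4a - 2/33b^3 + 93/22b^2 + 1207/264b - 37/4.
  reduce S modulo (f_1, f_2, h_3):
  remainder -2/33b^3 + 140/33b^2 + 116/33b - 344/33 ≠ 0; add h_4 = -2/33b^3 + 140/33b^2 + 116/33b - 344/33 to the basis.

The other S-polynomials (S(f_1,h_3), S(f_1,h_4), S(f_2,h_4), S(h_3,h_4)) all reduce to 0 modulo the current basis, so we have a Gröbner basis.
Inter-reduce: drop elements whose leading term is divisible by another's, tail-reduce, and make monic.
Reduced Gröbner basis: {a + 2/33b^2 - 93/22b - 155/33, b^3 - 70b^2 - 58b + 172}.

From the last basis element, b^3 - 70b^2 - 58b + 172 = 0, so b takes values in {-2, 36 - 11*sqrt(10), 11*sqrt(10) + 36}. Each choice, substituted upward through the basis, yields the corresponding point(s) of the solution set.
  b = -2: the earlier basis element becomes a + 4 = 0, giving a = -4 — point (-4, -2).
  b = 36 - 11*sqrt(10): the earlier basis element becomes a - 5 - 3*sqrt(10)/2 = 0, giving a = 3*sqrt(10)/2 + 5 — point (3*sqrt(10)/2 + 5, 36 - 11*sqrt(10)).
  b = 11*sqrt(10) + 36: the earlier basis element becomes a - 5 + 3*sqrt(10)/2 = 0, giving a = 5 - 3*sqrt(10)/2 — point (5 - 3*sqrt(10)/2, 11*sqrt(10) + 36).

{(-4, -2), (3*sqrt(10)/2 + 5, 36 - 11*sqrt(10)), (5 - 3*sqrt(10)/2, 11*sqrt(10) + 36)}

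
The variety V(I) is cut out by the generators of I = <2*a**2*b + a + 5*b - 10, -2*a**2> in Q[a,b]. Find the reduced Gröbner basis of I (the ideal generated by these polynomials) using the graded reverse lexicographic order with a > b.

f_1 = 2*a**2*b + a + 5*b - 10, LT = a**2*b.
f_2 = -2*a**2, LT = a**2.

S(f_1,f_2): lcm = a**2*b. S = 1/2*a + 5/2*b - 5.
  leading term a: no divisor's leading term divides it; move 1/2*a to the remainder.
  leading term b: no divisor's leading term divides it; move 5/2*b to the remainder.
  leading term 1: no divisor's leading term divides it; move -5 to the remainder.
  remainder 1/2*a + 5/2*b - 5 ≠ 0; add g_3 = 1/2*a + 5/2*b - 5 to the basis.

S(f_1,g_3): lcm = a**2*b. S = -5*a*b**2 + 10*a*b + 1/2*a + 5/2*b - 5.
  leading term a*b**2: subtract (-10*b**2)·g_3 from -5*a*b**2 + 10*a*b + 1/2*a + 5/2*b - 5 → 25*b**3 + 10*a*b - 50*b**2 + 1/2*a + 5/2*b - 5
  leading term b**3: no divisor's leading term divides it; move 25*b**3 to the remainder.
  leading term a*b: subtract (20*b)·g_3 from 10*a*b - 50*b**2 + 1/2*a + 5/2*b - 5 → -100*b**2 + 1/2*a + 205/2*b - 5
  leading term b**2: no divisor's leading term divides it; move -100*b**2 to the remainder.
  leading term a: subtract (1)·g_3 from 1/2*a + 205/2*b - 5 → 100*b
  leading term b: no divisor's leading term divides it; move 100*b to the remainder.
  remainder 25*b**3 - 100*b**2 + 100*b ≠ 0; add g_4 = 25*b**3 - 100*b**2 + 100*b to the basis.

S(f_2,g_3): lcm = a**2. S = -5*a*b + 10*a.
  leading term a*b: subtract (-10*b)·g_3 from -5*a*b + 10*a → 25*b**2 + 10*a - 50*b
  leading term b**2: no divisor's leading term divides it; move 25*b**2 to the remainder.
  leading term a: subtract (20)·g_3 from 10*a - 50*b → -100*b + 100
  leading term b: no divisor's leading term divides it; move -100*b to the remainder.
  leading term 1: no divisor's leading term divides it; move 100 to the remainder.
  remainder 25*b**2 - 100*b + 100 ≠ 0; add g_5 = 25*b**2 - 100*b + 100 to the basis.

The other S-polynomials (S(f_1,g_4), S(f_2,g_4), S(g_3,g_4), S(f_1,g_5), S(f_2,g_5), S(g_3,g_5), S(g_4,g_5)) all reduce to 0 modulo the current basis, so we have a Gröbner basis.
Inter-reduce: drop elements whose leading term is divisible by another's, tail-reduce, and make monic.

G = {b**2 - 4*b + 4, a + 5*b - 10}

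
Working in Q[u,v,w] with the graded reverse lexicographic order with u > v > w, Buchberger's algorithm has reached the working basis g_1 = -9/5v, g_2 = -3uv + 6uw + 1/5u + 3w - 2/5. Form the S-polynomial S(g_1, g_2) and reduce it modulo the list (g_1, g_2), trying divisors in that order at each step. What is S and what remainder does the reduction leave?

S(g_1, g_2) = 2uw + 1/15u + w - 2/15; remainder on division = 2uw + 1/15u + w - 2/15.

lcm(LM(g_1), LM(g_2)) = uv.
S = (lcm/LT(g_1))·g_1 − (lcm/LT(g_2))·g_2 = 2uw + 1/15u + w - 2/15.
Reduce S modulo (g_1, g_2) in that order:
  leading term uw: no divisor's leading term divides it; move 2uw to the remainder.
  leading term u: no divisor's leading term divides it; move 1/15u to the remainder.
  leading term w: no divisor's leading term divides it; move w to the remainder.
  leading term 1: no divisor's leading term divides it; move -2/15 to the remainder.
The remainder 2uw + 1/15u + w - 2/15 is nonzero, so it would be added as the next basis element.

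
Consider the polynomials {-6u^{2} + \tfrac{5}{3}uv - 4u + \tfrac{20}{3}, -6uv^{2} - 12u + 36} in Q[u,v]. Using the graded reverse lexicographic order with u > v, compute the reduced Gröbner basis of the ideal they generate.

This is the nonlinear analogue of row-reducing a linear system.

f_1 = -6u^{2} + \tfrac{5}{3}uv - 4u + \tfrac{20}{3}, LT = u^{2}.
f_2 = -6uv^{2} - 12u + 36, LT = uv^{2}.

S(f_1,f_2): lcm = u^{2}v^{2}. S = -\tfrac{5}{18}uv^{3} + \tfrac{2}{3}uv^{2} - 2u^{2} - \tfrac{10}{9}v^{2} + 6u.
  leading term uv^{3}: subtract (\tfrac{5}{108}v)·f_2 from -\tfrac{5}{18}uv^{3} + \tfrac{2}{3}uv^{2} - 2u^{2} - \tfrac{10}{9}v^{2} + 6u → \tfrac{2}{3}uv^{2} - 2u^{2} + \tfrac{5}{9}uv - \tfrac{10}{9}v^{2} + 6u - \tfrac{5}{3}v
  leading term uv^{2}: subtract (-\tfrac{1}{9})·f_2 from \tfrac{2}{3}uv^{2} - 2u^{2} + \tfrac{5}{9}uv - \tfrac{10}{9}v^{2} + 6u - \tfrac{5}{3}v → -2u^{2} + \tfrac{5}{9}uv - \tfrac{10}{9}v^{2} + \tfrac{14}{3}u - \tfrac{5}{3}v + 4
  leading term u^{2}: subtract (\tfrac{1}{3})·f_1 from -2u^{2} + \tfrac{5}{9}uv - \tfrac{10}{9}v^{2} + \tfrac{14}{3}u - \tfrac{5}{3}v + 4 → -\tfrac{10}{9}v^{2} + 6u - \tfrac{5}{3}v + \tfrac{16}{9}
  leading term v^{2}: no divisor's leading term divides it; move -\tfrac{10}{9}v^{2} to the remainder.
  leading term u: no divisor's leading term divides it; move 6u to the remainder.
  leading term v: no divisor's leading term divides it; move -\tfrac{5}{3}v to the remainder.
  leading term 1: no divisor's leading term divides it; move \tfrac{16}{9} to the remainder.
  remainder -\tfrac{10}{9}v^{2} + 6u - \tfrac{5}{3}v + \tfrac{16}{9} ≠ 0; add g_3 = -\tfrac{10}{9}v^{2} + 6u - \tfrac{5}{3}v + \tfrac{16}{9} to the basis.

The other S-polynomials (S(f_1,g_3), S(f_2,g_3)) all reduce to 0 modulo the current basis, so we have a Gröbner basis.
Inter-reduce: drop elements whose leading term is divisible by another's, tail-reduce, and make monic.

G = {u^{2} - \tfrac{5}{18}uv + \tfrac{2}{3}u - \tfrac{10}{9}, v^{2} - \tfrac{27}{5}u + \tfrac{3}{2}v - \tfrac{8}{5}}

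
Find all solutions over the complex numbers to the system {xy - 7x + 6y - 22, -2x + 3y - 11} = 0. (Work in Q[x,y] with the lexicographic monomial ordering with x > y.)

{(-1, 3), (0, 11/3)}

Compute a lex Gröbner basis by Buchberger's algorithm.
f_1 = xy - 7x + 6y - 22, LT = xy.
f_2 = -2x + 3y - 11, LT = x.

S(f_1,f_2): lcm = xy. S = -7x + 3/2y^2 + 1/2y - 22.
  reduce S modulo (f_1, f_2):
  remainder 3/2y^2 - 10y + 33/2 ≠ 0; add h_3 = 3/2y^2 - 10y + 33/2 to the basis.

The other S-polynomials (S(f_1,h_3), S(f_2,h_3)) all reduce to 0 modulo the current basis, so we have a Gröbner basis.
Inter-reduce: drop elements whose leading term is divisible by another's, tail-reduce, and make monic.
Reduced Gröbner basis: {x - 3/2y + 11/2, y^2 - 20/3y + 11}.

From the last basis element, y^2 - 20/3y + 11 = 0, so y takes values in {3, 11/3}. Each choice, substituted upward through the basis, yields the corresponding point(s) of the solution set.
  y = 3: the earlier basis element becomes x + 1 = 0, giving x = -1 — point (-1, 3).
  y = 11/3: the earlier basis element becomes x = 0, giving x = 0 — point (0, 11/3).
A lex Gröbner basis triangularizes the system, enabling back-substitution.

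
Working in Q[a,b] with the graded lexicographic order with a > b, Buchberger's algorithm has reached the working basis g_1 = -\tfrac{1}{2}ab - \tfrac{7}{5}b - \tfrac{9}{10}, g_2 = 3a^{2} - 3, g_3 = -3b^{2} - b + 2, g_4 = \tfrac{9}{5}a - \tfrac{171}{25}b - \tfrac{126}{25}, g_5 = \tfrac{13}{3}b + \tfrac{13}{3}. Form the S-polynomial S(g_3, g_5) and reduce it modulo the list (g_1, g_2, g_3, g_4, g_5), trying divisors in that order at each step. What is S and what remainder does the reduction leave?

lcm(LM(g_3), LM(g_5)) = b^{2}.
S = (lcm/LT(g_3))·g_3 − (lcm/LT(g_5))·g_5 = -\tfrac{2}{3}b - \tfrac{2}{3}.
Reduce S modulo (g_1, g_2, g_3, g_4, g_5) in that order:
  leading term b: subtract (-\tfrac{2}{13})·g_5 from -\tfrac{2}{3}b - \tfrac{2}{3} → 0
The remainder is 0, so this S-polynomial contributes no new basis element.

S(g_3, g_5) = -\tfrac{2}{3}b - \tfrac{2}{3}; remainder on division = 0.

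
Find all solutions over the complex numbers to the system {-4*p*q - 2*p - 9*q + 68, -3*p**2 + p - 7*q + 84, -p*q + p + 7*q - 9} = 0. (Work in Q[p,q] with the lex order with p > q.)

Compute a lex Gröbner basis by Buchberger's algorithm.
f_1 = -4*p*q - 2*p - 9*q + 68, LT = p*q.
f_2 = -3*p**2 + p - 7*q + 84, LT = p**2.
f_3 = -p*q + p + 7*q - 9, LT = p*q.

S(f_1,f_2): lcm = p**2*q. S = 1/2*p**2 + 31/12*p*q - 17*p - 7/3*q**2 + 28*q.
  leading term p**2: subtract (-1/6)·f_2 from 1/2*p**2 + 31/12*p*q - 17*p - 7/3*q**2 + 28*q → 31/12*p*q - 101/6*p - 7/3*q**2 + 161/6*q + 14
  leading term p*q: subtract (-31/48)·f_1 from 31/12*p*q - 101/6*p - 7/3*q**2 + 161/6*q + 14 → -145/8*p - 7/3*q**2 + 1009/48*q + 695/12
  leading term p: no divisor's leading term divides it; move -145/8*p to the remainder.
  leading term q**2: no divisor's leading term divides it; move -7/3*q**2 to the remainder.
  leading term q: no divisor's leading term divides it; move 1009/48*q to the remainder.
  leading term 1: no divisor's leading term divides it; move 695/12 to the remainder.
  remainder -145/8*p - 7/3*q**2 + 1009/48*q + 695/12 ≠ 0; add h_4 = -145/8*p - 7/3*q**2 + 1009/48*q + 695/12 to the basis.

S(f_1,f_3): lcm = p*q. S = 3/2*p + 37/4*q - 26.
  leading term p: subtract (-12/145)·h_4 from 3/2*p + 37/4*q - 26 → -28/145*q**2 + 3187/290*q - 615/29
  leading term q**2: no divisor's leading term divides it; move -28/145*q**2 to the remainder.
  leading term q: no divisor's leading term divides it; move 3187/290*q to the remainder.
  leading term 1: no divisor's leading term divides it; move -615/29 to the remainder.
  remainder -28/145*q**2 + 3187/290*q - 615/29 ≠ 0; add h_5 = -28/145*q**2 + 3187/290*q - 615/29 to the basis.

S(f_2,f_3): lcm = p**2*q. S = p**2 + 20/3*p*q - 9*p + 7/3*q**2 - 28*q.
  leading term p**2: subtract (-1/3)·f_2 from p**2 + 20/3*p*q - 9*p + 7/3*q**2 - 28*q → 20/3*p*q - 26/3*p + 7/3*q**2 - 91/3*q + 28
  leading term p*q: subtract (-5/3)·f_1 from 20/3*p*q - 26/3*p + 7/3*q**2 - 91/3*q + 28 → -12*p + 7/3*q**2 - 136/3*q + 424/3
  leading term p: subtract (96/145)·h_4 from -12*p + 7/3*q**2 - 136/3*q + 424/3 → 1687/435*q**2 - 25774/435*q + 8960/87
  leading term q**2: subtract (-241/12)·h_5 from 1687/435*q**2 - 25774/435*q + 8960/87 → 3875/24*q - 3875/12
  leading term q: no divisor's leading term divides it; move 3875/24*q to the remainder.
  leading term 1: no divisor's leading term divides it; move -3875/12 to the remainder.
  remainder 3875/24*q - 3875/12 ≠ 0; add h_6 = 3875/24*q - 3875/12 to the basis.

The other S-polynomials (S(f_1,h_4), S(f_2,h_4), S(f_3,h_4), S(f_1,h_5), S(f_2,h_5), S(f_3,h_5), S(h_4,h_5), S(f_1,h_6), S(f_2,h_6), S(f_3,h_6), S(h_4,h_6), S(h_5,h_6)) all reduce to 0 modulo the current basis, so we have a Gröbner basis.
Inter-reduce: drop elements whose leading term is divisible by another's, tail-reduce, and make monic.
Reduced Gröbner basis: {p - 5, q - 2}.

From the last basis element, q - 2 = 0, so q takes values in {2}. Each choice, substituted upward through the basis, yields the corresponding point(s) of the solution set.
  q = 2: the earlier basis element becomes p - 5 = 0, giving p = 5 — point (5, 2).

{(5, 2)}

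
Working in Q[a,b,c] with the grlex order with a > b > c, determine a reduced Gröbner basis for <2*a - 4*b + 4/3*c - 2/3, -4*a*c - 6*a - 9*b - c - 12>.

G = {b*c - 1/3*c**2 + 21/8*b - 5/24*c + 7/4, a - 2*b + 2/3*c - 1/3}

f_1 = 2*a - 4*b + 4/3*c - 2/3, LT = a.
f_2 = -4*a*c - 6*a - 9*b - c - 12, LT = a*c.

S(f_1,f_2): lcm = a*c. S = -2*b*c + 2/3*c**2 - 3/2*a - 9/4*b - 7/12*c - 3.
  leading term b*c: no divisor's leading term divides it; move -2*b*c to the remainder.
  leading term c**2: no divisor's leading term divides it; move 2/3*c**2 to the remainder.
  leading term a: subtract (-3/4)·f_1 from -3/2*a - 9/4*b - 7/12*c - 3 → -21/4*b + 5/12*c - 7/2
  leading term b: no divisor's leading term divides it; move -21/4*b to the remainder.
  leading term c: no divisor's leading term divides it; move 5/12*c to the remainder.
  leading term 1: no divisor's leading term divides it; move -7/2 to the remainder.
  remainder -2*b*c + 2/3*c**2 - 21/4*b + 5/12*c - 7/2 ≠ 0; add g_3 = -2*b*c + 2/3*c**2 - 21/4*b + 5/12*c - 7/2 to the basis.

The other S-polynomials (S(f_1,g_3), S(f_2,g_3)) all reduce to 0 modulo the current basis, so we have a Gröbner basis.
Inter-reduce: drop elements whose leading term is divisible by another's, tail-reduce, and make monic.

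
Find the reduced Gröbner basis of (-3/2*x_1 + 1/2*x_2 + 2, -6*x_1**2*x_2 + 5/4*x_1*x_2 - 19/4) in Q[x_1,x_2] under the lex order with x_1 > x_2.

f_1 = -3/2*x_1 + 1/2*x_2 + 2, LT = x_1.
f_2 = -6*x_1**2*x_2 + 5/4*x_1*x_2 - 19/4, LT = x_1**2*x_2.

S(f_1,f_2): lcm = x_1**2*x_2. S = -1/3*x_1*x_2**2 - 9/8*x_1*x_2 - 19/24.
  reduce S modulo (f_1, f_2):
  remainder -1/9*x_2**3 - 59/72*x_2**2 - 3/2*x_2 - 19/24 ≠ 0; add g_3 = -1/9*x_2**3 - 59/72*x_2**2 - 3/2*x_2 - 19/24 to the basis.

The other S-polynomials (S(f_1,g_3), S(f_2,g_3)) all reduce to 0 modulo the current basis, so we have a Gröbner basis.
Inter-reduce: drop elements whose leading term is divisible by another's, tail-reduce, and make monic.

G = {x_1 - 1/3*x_2 - 4/3, x_2**3 + 59/8*x_2**2 + 27/2*x_2 + 57/8}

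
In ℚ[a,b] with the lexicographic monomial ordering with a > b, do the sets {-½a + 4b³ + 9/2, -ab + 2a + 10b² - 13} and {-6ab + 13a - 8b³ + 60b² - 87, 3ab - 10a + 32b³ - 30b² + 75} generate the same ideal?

Yes, the ideals are equal.

For a fixed monomial order, each ideal has a unique reduced Gröbner basis; comparing bases decides equality.
Buchberger on the first generating set:
f_1 = -½a + 4b³ + 9/2, LT = a.
f_2 = -ab + 2a + 10b² - 13, LT = ab.

S(f_1,f_2): lcm = ab. S = 2a - 8b⁴ + 10b² - 9b - 13.
  leading term a: subtract (-4)·f_1 from 2a - 8b⁴ + 10b² - 9b - 13 → -8b⁴ + 16b³ + 10b² - 9b + 5
  leading term b⁴: no divisor's leading term divides it; move -8b⁴ to the remainder.
  leading term b³: no divisor's leading term divides it; move 16b³ to the remainder.
  leading term b²: no divisor's leading term divides it; move 10b² to the remainder.
  leading term b: no divisor's leading term divides it; move -9b to the remainder.
  leading term 1: no divisor's leading term divides it; move 5 to the remainder.
  remainder -8b⁴ + 16b³ + 10b² - 9b + 5 ≠ 0; add g_3 = -8b⁴ + 16b³ + 10b² - 9b + 5 to the basis.

The other S-polynomials (S(f_1,g_3), S(f_2,g_3)) all reduce to 0 modulo the current basis, so we have a Gröbner basis.
Inter-reduce: drop elements whose leading term is divisible by another's, tail-reduce, and make monic.
Reduced Gröbner basis: {a - 8b³ - 9, b⁴ - 2b³ - 5/4b² + 9/8b - ⅝}.

Buchberger on the second generating set:
h_1 = -6ab + 13a - 8b³ + 60b² - 87, LT = ab.
h_2 = 3ab - 10a + 32b³ - 30b² + 75, LT = ab.

S(h_1,h_2): lcm = ab. S = 7/6a - 28/3b³ - 21/2.
  leading term a: no divisor's leading term divides it; move 7/6a to the remainder.
  leading term b³: no divisor's leading term divides it; move -28/3b³ to the remainder.
  leading term 1: no divisor's leading term divides it; move -21/2 to the remainder.
  remainder 7/6a - 28/3b³ - 21/2 ≠ 0; add k_3 = 7/6a - 28/3b³ - 21/2 to the basis.

S(h_1,k_3): lcm = ab. S = -13/6a + 8b⁴ + 4/3b³ - 10b² + 9b + 29/2.
  leading term a: subtract (-13/7)·k_3 from -13/6a + 8b⁴ + 4/3b³ - 10b² + 9b + 29/2 → 8b⁴ - 16b³ - 10b² + 9b - 5
  leading term b⁴: no divisor's leading term divides it; move 8b⁴ to the remainder.
  leading term b³: no divisor's leading term divides it; move -16b³ to the remainder.
  leading term b²: no divisor's leading term divides it; move -10b² to the remainder.
  leading term b: no divisor's leading term divides it; move 9b to the remainder.
  leading term 1: no divisor's leading term divides it; move -5 to the remainder.
  remainder 8b⁴ - 16b³ - 10b² + 9b - 5 ≠ 0; add k_4 = 8b⁴ - 16b³ - 10b² + 9b - 5 to the basis.

The other S-polynomials (S(h_2,k_3), S(h_1,k_4), S(h_2,k_4), S(k_3,k_4)) all reduce to 0 modulo the current basis, so we have a Gröbner basis.
Inter-reduce: drop elements whose leading term is divisible by another's, tail-reduce, and make monic.
Reduced Gröbner basis: {a - 8b³ - 9, b⁴ - 2b³ - 5/4b² + 9/8b - ⅝}.

These coincide, so the ideals are equal.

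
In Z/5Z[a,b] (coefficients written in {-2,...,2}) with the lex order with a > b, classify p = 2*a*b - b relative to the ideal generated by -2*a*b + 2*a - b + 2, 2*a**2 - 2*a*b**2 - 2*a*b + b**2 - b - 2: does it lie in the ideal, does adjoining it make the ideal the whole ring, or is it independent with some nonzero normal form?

First compute the reduced Gröbner basis of I by Buchberger's algorithm.
f_1 = -2*a*b + 2*a - b + 2, LT = a*b.
f_2 = 2*a**2 - 2*a*b**2 - 2*a*b + b**2 - b - 2, LT = a**2.

S(f_1,f_2): lcm = a**2*b. S = -a**2 + a*b**3 + a*b**2 - 2*a*b - a + 2*b**3 - 2*b**2 + b.
  reduce S modulo (f_1, f_2):
  remainder 2*a - b**3 - b**2 + 2 ≠ 0; add h_3 = 2*a - b**3 - b**2 + 2 to the basis.

S(f_1,h_3): lcm = a*b. S = -a - 2*b**4 - 2*b**3 + 2*b - 1.
  reduce S modulo (f_1, f_2, h_3):
  remainder -2*b**4 + 2*b**2 + 2*b ≠ 0; add h_4 = -2*b**4 + 2*b**2 + 2*b to the basis.

The other S-polynomials (S(f_2,h_3), S(f_1,h_4), S(f_2,h_4), S(h_3,h_4)) all reduce to 0 modulo the current basis, so we have a Gröbner basis.
Inter-reduce: drop elements whose leading term is divisible by another's, tail-reduce, and make monic.
Reduced Gröbner basis: {a + 2*b**3 + 2*b**2 + 1, b**4 - b**2 - b}.
Label its elements g_1 = a + 2*b**3 + 2*b**2 + 1, g_2 = b**4 - b**2 - b.

Reduce p = 2*a*b - b modulo G:
  leading term a*b: subtract (2*b)·g_1 from 2*a*b - b → b**4 + b**3 + 2*b
  leading term b**4: subtract (1)·g_2 from b**4 + b**3 + 2*b → b**3 + b**2 - 2*b
  leading term b**3: no divisor's leading term divides it; move b**3 to the remainder.
  leading term b**2: no divisor's leading term divides it; move b**2 to the remainder.
  leading term b: no divisor's leading term divides it; move -2*b to the remainder.
  normal form = b**3 + b**2 - 2*b.
The normal form is nonzero, so p ∉ I. Since p minus its normal form lies in I, I + (p) = I + (r) where r = b**3 + b**2 - 2*b; decide whether this ideal is the whole ring.
Run Buchberger on G together with r (pairs among the g_i already reduce to 0 since G is a Gröbner basis):
g_1 = a + 2*b**3 + 2*b**2 + 1, LT = a.
g_2 = b**4 - b**2 - b, LT = b**4.
r = b**3 + b**2 - 2*b, LT = b**3.

S(g_2,r): lcm = b**4. S = -b**3 + b**2 - b.
  reduce S modulo (g_1, g_2, r):
  remainder 2*b**2 + 2*b ≠ 0; add m_4 = 2*b**2 + 2*b to the basis.

S(g_2,m_4): lcm = b**4. S = -b**3 - b**2 - b.
  reduce S modulo (g_1, g_2, r, m_4):
  remainder 2*b ≠ 0; add m_5 = 2*b to the basis.

The other S-polynomials (S(g_1,g_2), S(g_1,r), S(g_1,m_4), S(r,m_4), S(g_1,m_5), S(g_2,m_5), S(r,m_5), S(m_4,m_5)) all reduce to 0 modulo the current basis, so we have a Gröbner basis.
Inter-reduce: drop elements whose leading term is divisible by another's, tail-reduce, and make monic.
Reduced Gröbner basis: {a + 1, b}.
The reduced Gröbner basis of I + (p) is {a + 1, b} ≠ {1}, a proper ideal, so the enlarged system stays consistent: p is independent of I, with normal form b**3 + b**2 - 2*b.

2*a*b - b is independent of I; its normal form modulo I is b**3 + b**2 - 2*b.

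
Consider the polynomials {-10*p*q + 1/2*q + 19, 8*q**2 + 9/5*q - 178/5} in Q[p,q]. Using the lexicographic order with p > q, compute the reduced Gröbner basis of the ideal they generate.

f_1 = -10*p*q + 1/2*q + 19, LT = p*q.
f_2 = 8*q**2 + 9/5*q - 178/5, LT = q**2.

S(f_1,f_2): lcm = p*q**2. S = -9/40*p*q + 89/20*p - 1/20*q**2 - 19/10*q.
  reduce S modulo (f_1, f_2):
  remainder 89/20*p - 19/10*q - 13/20 ≠ 0; add g_3 = 89/20*p - 19/10*q - 13/20 to the basis.

The other S-polynomials (S(f_1,g_3), S(f_2,g_3)) all reduce to 0 modulo the current basis, so we have a Gröbner basis.
Inter-reduce: drop elements whose leading term is divisible by another's, tail-reduce, and make monic.

G = {p - 38/89*q - 13/89, q**2 + 9/40*q - 89/20}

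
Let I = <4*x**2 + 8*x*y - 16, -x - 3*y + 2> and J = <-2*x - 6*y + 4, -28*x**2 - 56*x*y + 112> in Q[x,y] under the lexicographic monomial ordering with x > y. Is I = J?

Yes, the ideals are equal.

For a fixed monomial order, each ideal has a unique reduced Gröbner basis; comparing bases decides equality.
Buchberger on the first generating set:
f_1 = 4*x**2 + 8*x*y - 16, LT = x**2.
f_2 = -x - 3*y + 2, LT = x.

S(f_1,f_2): lcm = x**2. S = -x*y + 2*x - 4.
  leading term x*y: subtract (y)·f_2 from -x*y + 2*x - 4 → 2*x + 3*y**2 - 2*y - 4
  leading term x: subtract (-2)·f_2 from 2*x + 3*y**2 - 2*y - 4 → 3*y**2 - 8*y
  leading term y**2: no divisor's leading term divides it; move 3*y**2 to the remainder.
  leading term y: no divisor's leading term divides it; move -8*y to the remainder.
  remainder 3*y**2 - 8*y ≠ 0; add g_3 = 3*y**2 - 8*y to the basis.

The other S-polynomials (S(f_1,g_3), S(f_2,g_3)) all reduce to 0 modulo the current basis, so we have a Gröbner basis.
Inter-reduce: drop elements whose leading term is divisible by another's, tail-reduce, and make monic.
Reduced Gröbner basis: {x + 3*y - 2, y**2 - 8/3*y}.

Buchberger on the second generating set:
h_1 = -2*x - 6*y + 4, LT = x.
h_2 = -28*x**2 - 56*x*y + 112, LT = x**2.

S(h_1,h_2): lcm = x**2. S = x*y - 2*x + 4.
  leading term x*y: subtract (-1/2*y)·h_1 from x*y - 2*x + 4 → -2*x - 3*y**2 + 2*y + 4
  leading term x: subtract (1)·h_1 from -2*x - 3*y**2 + 2*y + 4 → -3*y**2 + 8*y
  leading term y**2: no divisor's leading term divides it; move -3*y**2 to the remainder.
  leading term y: no divisor's leading term divides it; move 8*y to the remainder.
  remainder -3*y**2 + 8*y ≠ 0; add k_3 = -3*y**2 + 8*y to the basis.

The other S-polynomials (S(h_1,k_3), S(h_2,k_3)) all reduce to 0 modulo the current basis, so we have a Gröbner basis.
Inter-reduce: drop elements whose leading term is divisible by another's, tail-reduce, and make monic.
Reduced Gröbner basis: {x + 3*y - 2, y**2 - 8/3*y}.

These coincide, so the ideals are equal.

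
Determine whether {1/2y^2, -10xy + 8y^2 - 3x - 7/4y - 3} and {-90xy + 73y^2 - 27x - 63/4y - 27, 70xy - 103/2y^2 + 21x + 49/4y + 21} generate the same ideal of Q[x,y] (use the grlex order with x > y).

For a fixed monomial order, each ideal has a unique reduced Gröbner basis; comparing bases decides equality.
Buchberger on the first generating set:
f_1 = 1/2y^2, LT = y^2.
f_2 = -10xy + 8y^2 - 3x - 7/4y - 3, LT = xy.

S(f_1,f_2): lcm = xy^2. S = 4/5y^3 - 3/10xy - 7/40y^2 - 3/10y.
  leading term y^3: subtract (8/5y)·f_1 from 4/5y^3 - 3/10xy - 7/40y^2 - 3/10y → -3/10xy - 7/40y^2 - 3/10y
  leading term xy: subtract (3/100)·f_2 from -3/10xy - 7/40y^2 - 3/10y → -83/200y^2 + 9/100x - 99/400y + 9/100
  leading term y^2: subtract (-83/100)·f_1 from -83/200y^2 + 9/100x - 99/400y + 9/100 → 9/100x - 99/400y + 9/100
  leading term x: no divisor's leading term divides it; move 9/100x to the remainder.
  leading term y: no divisor's leading term divides it; move -99/400y to the remainder.
  leading term 1: no divisor's leading term divides it; move 9/100 to the remainder.
  remainder 9/100x - 99/400y + 9/100 ≠ 0; add g_3 = 9/100x - 99/400y + 9/100 to the basis.

The other S-polynomials (S(f_1,g_3), S(f_2,g_3)) all reduce to 0 modulo the current basis, so we have a Gröbner basis.
Inter-reduce: drop elements whose leading term is divisible by another's, tail-reduce, and make monic.
Reduced Gröbner basis: {y^2, x - 11/4y + 1}.

Buchberger on the second generating set:
h_1 = -90xy + 73y^2 - 27x - 63/4y - 27, LT = xy.
h_2 = 70xy - 103/2y^2 + 21x + 49/4y + 21, LT = xy.

S(h_1,h_2): lcm = xy. S = -19/252y^2.
  leading term y^2: no divisor's leading term divides it; move -19/252y^2 to the remainder.
  remainder -19/252y^2 ≠ 0; add k_3 = -19/252y^2 to the basis.

S(h_1,k_3): lcm = xy^2. S = -73/90y^3 + 3/10xy + 7/40y^2 + 3/10y.
  leading term y^3: subtract (1022/95y)·k_3 from -73/90y^3 + 3/10xy + 7/40y^2 + 3/10y → 3/10xy + 7/40y^2 + 3/10y
  leading term xy: subtract (-1/300)·h_1 from 3/10xy + 7/40y^2 + 3/10y → 251/600y^2 - 9/100x + 99/400y - 9/100
  leading term y^2: subtract (-5271/950)·k_3 from 251/600y^2 - 9/100x + 99/400y - 9/100 → -9/100x + 99/400y - 9/100
  leading term x: no divisor's leading term divides it; move -9/100x to the remainder.
  leading term y: no divisor's leading term divides it; move 99/400y to the remainder.
  leading term 1: no divisor's leading term divides it; move -9/100 to the remainder.
  remainder -9/100x + 99/400y - 9/100 ≠ 0; add k_4 = -9/100x + 99/400y - 9/100 to the basis.

The other S-polynomials (S(h_2,k_3), S(h_1,k_4), S(h_2,k_4), S(k_3,k_4)) all reduce to 0 modulo the current basis, so we have a Gröbner basis.
Inter-reduce: drop elements whose leading term is divisible by another's, tail-reduce, and make monic.
Reduced Gröbner basis: {y^2, x - 11/4y + 1}.

These coincide, so the ideals are equal.
The choice of monomial ordering does not affect the verdict — as long as both bases are computed under the same ordering, their equality decides ideal equality.

Yes, the ideals are equal.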